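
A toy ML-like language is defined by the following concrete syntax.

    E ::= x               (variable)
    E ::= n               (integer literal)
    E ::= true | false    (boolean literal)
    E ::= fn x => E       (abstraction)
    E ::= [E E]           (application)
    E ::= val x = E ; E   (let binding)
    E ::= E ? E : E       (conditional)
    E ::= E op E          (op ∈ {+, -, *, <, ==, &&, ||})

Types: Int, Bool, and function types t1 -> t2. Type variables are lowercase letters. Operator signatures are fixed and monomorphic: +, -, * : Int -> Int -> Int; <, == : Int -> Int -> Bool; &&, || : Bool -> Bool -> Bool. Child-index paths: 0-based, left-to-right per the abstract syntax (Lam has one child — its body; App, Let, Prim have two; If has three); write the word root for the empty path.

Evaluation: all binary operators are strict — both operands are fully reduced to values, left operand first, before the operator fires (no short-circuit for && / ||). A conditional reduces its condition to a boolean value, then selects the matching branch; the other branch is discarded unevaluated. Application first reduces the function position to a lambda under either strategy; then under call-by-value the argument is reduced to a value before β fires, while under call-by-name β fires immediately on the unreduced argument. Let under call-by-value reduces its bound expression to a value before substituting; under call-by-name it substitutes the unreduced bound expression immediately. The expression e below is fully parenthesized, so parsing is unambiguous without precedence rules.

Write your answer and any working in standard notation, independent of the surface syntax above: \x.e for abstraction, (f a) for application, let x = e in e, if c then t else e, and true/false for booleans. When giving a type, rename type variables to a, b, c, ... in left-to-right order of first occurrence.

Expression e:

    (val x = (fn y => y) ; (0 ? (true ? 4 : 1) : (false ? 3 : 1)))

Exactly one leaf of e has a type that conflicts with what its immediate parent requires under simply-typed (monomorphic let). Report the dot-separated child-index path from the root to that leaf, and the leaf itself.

Working:
y : a
\y._ : a -> a
let x : a -> a
  unify Int ~ Bool
  FAIL: mismatch Int ~ Bool

Answer: 1.0 : 0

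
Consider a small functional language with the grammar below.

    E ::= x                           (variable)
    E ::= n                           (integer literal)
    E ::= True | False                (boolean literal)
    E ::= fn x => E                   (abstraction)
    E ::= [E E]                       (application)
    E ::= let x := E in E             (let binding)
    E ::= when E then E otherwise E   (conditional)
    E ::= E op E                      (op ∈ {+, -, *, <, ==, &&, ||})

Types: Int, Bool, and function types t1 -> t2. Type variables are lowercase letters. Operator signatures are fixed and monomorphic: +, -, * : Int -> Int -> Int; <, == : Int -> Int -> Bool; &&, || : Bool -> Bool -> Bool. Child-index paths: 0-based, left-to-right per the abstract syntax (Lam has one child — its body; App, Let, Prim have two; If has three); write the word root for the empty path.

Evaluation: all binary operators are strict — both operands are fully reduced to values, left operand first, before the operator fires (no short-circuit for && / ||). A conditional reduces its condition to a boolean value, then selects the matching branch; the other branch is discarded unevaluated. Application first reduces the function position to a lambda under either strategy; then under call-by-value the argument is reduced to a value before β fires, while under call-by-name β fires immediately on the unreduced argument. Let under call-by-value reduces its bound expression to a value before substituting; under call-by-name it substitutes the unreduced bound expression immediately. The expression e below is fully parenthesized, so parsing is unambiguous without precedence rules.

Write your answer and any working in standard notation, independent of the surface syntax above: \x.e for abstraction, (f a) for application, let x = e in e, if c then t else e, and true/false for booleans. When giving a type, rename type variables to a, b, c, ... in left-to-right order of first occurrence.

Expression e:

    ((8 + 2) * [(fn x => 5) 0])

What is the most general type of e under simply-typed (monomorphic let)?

Derivation:
  unify Int ~ Int
  unify Int ~ Int
  unify Int ~ Int
\x._ : a -> Int
  unify a -> Int ~ Int -> b
  unify a ~ Int
  unify Int ~ b
_ _ : Int
  unify Int ~ Int

Answer: Int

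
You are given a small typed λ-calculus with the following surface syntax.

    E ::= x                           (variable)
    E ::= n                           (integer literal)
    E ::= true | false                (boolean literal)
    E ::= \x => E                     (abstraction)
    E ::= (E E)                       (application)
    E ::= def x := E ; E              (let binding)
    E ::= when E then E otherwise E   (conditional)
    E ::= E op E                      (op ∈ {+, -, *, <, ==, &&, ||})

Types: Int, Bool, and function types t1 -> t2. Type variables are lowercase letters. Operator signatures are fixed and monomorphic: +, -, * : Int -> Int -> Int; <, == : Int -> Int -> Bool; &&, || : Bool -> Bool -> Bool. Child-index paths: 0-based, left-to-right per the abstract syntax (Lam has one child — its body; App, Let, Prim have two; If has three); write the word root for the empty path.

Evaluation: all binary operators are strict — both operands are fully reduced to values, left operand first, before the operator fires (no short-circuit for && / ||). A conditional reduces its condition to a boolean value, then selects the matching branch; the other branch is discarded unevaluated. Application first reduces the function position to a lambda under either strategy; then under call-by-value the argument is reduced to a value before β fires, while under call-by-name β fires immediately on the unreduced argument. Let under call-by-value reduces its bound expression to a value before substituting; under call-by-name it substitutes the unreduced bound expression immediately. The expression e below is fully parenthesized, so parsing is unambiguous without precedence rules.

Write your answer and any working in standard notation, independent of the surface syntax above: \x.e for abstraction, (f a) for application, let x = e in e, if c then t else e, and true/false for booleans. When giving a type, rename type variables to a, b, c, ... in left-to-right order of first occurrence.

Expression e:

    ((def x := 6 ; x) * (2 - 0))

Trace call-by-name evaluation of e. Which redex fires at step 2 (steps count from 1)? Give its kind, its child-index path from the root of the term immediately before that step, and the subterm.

Derivation:
step 0: ((let x = 6 in x) * (2 - 0))
step 1: [let@0] (6 * (2 - 0))
step 2: [delta@1] (6 * 2)

Answer: delta at 1 : (2 - 0)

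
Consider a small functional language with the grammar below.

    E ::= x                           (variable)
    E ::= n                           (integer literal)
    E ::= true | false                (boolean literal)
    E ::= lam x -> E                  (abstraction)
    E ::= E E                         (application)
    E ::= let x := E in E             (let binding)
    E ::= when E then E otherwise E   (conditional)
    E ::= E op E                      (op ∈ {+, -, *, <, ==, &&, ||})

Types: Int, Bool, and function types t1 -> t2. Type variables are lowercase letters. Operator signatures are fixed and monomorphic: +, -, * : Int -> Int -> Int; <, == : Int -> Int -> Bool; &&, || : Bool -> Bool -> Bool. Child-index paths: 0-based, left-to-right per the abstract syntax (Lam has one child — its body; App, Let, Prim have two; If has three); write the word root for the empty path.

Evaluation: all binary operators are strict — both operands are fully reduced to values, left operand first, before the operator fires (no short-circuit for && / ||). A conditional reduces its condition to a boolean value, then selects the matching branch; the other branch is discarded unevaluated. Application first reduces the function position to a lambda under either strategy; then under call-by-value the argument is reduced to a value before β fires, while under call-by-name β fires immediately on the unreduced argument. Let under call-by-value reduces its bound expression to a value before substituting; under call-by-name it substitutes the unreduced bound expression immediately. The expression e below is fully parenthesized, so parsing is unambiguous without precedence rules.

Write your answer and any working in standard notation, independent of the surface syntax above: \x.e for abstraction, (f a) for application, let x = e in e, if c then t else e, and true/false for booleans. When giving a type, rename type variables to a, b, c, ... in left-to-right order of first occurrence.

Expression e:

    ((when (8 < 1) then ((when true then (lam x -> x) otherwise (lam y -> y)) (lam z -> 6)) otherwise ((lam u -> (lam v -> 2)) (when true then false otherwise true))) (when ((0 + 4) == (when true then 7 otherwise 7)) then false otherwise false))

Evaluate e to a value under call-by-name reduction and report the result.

Derivation:
step 0: ((if (8 < 1) then ((if true then (\x.x) else (\y.y)) (\z.6)) else ((\u.(\v.2)) (if true then false else true))) (if ((0 + 4) == (if true then 7 else 7)) then false else false))
step 1: [delta@0.0] ((if false then ((if true then (\x.x) else (\y.y)) (\z.6)) else ((\u.(\v.2)) (if true then false else true))) (if ((0 + 4) == (if true then 7 else 7)) then false else false))
step 2: [if@0] (((\u.(\v.2)) (if true then false else true)) (if ((0 + 4) == (if true then 7 else 7)) then false else false))
step 3: [beta@0] ((\v.2) (if ((0 + 4) == (if true then 7 else 7)) then false else false))
step 4: [beta@root] 2

Answer: 2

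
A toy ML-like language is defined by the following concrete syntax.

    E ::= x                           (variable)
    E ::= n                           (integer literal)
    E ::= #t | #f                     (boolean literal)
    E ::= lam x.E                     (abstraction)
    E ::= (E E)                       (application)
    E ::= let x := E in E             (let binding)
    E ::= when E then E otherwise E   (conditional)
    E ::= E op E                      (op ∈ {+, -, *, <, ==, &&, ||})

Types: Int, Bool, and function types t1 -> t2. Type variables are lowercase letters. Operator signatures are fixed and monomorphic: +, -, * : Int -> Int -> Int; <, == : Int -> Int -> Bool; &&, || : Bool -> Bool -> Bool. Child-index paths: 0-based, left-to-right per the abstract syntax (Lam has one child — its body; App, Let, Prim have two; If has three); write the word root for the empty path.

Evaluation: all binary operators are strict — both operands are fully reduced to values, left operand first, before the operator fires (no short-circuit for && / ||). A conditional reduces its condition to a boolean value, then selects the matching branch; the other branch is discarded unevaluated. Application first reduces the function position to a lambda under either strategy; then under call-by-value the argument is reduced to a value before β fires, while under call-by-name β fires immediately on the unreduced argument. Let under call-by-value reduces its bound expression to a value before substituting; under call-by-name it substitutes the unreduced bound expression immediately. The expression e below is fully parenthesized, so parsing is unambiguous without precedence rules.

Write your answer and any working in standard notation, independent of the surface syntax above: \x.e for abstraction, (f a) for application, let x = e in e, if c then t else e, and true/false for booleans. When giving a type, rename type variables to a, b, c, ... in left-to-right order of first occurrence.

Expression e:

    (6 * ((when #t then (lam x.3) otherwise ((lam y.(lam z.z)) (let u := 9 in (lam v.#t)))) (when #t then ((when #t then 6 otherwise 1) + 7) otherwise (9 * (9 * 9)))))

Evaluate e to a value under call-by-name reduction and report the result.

Answer: 18

Trace:
step 0: (6 * ((if true then (\x.3) else ((\y.(\z.z)) (let u = 9 in (\v.true)))) (if true then ((if true then 6 else 1) + 7) else (9 * (9 * 9)))))
step 1: [if@1.0] (6 * ((\x.3) (if true then ((if true then 6 else 1) + 7) else (9 * (9 * 9)))))
step 2: [beta@1] (6 * 3)
step 3: [delta@root] 18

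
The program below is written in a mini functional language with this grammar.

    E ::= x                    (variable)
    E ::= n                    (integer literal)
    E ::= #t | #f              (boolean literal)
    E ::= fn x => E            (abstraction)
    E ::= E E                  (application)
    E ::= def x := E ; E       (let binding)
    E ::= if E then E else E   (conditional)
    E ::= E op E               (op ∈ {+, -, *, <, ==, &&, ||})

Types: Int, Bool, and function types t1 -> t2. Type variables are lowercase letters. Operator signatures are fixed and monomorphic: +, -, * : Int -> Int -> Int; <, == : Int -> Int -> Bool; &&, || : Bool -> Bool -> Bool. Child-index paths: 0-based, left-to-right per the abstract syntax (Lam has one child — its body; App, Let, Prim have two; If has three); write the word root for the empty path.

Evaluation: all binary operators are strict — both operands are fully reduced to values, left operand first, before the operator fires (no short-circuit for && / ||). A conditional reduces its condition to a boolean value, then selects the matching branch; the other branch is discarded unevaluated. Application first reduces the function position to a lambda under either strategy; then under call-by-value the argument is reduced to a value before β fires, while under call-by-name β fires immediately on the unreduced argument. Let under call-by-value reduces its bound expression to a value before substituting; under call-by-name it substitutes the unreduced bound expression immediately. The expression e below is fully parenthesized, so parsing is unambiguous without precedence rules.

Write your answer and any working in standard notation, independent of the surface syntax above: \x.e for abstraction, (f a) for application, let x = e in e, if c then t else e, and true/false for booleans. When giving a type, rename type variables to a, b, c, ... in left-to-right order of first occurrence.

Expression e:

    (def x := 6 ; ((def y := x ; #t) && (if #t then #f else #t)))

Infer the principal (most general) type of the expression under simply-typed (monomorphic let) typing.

Answer: Bool

Trace:
let x : Int
x : Int
let y : Int
  unify Bool ~ Bool
  unify Bool ~ Bool
  unify Bool ~ Bool
  unify Bool ~ Bool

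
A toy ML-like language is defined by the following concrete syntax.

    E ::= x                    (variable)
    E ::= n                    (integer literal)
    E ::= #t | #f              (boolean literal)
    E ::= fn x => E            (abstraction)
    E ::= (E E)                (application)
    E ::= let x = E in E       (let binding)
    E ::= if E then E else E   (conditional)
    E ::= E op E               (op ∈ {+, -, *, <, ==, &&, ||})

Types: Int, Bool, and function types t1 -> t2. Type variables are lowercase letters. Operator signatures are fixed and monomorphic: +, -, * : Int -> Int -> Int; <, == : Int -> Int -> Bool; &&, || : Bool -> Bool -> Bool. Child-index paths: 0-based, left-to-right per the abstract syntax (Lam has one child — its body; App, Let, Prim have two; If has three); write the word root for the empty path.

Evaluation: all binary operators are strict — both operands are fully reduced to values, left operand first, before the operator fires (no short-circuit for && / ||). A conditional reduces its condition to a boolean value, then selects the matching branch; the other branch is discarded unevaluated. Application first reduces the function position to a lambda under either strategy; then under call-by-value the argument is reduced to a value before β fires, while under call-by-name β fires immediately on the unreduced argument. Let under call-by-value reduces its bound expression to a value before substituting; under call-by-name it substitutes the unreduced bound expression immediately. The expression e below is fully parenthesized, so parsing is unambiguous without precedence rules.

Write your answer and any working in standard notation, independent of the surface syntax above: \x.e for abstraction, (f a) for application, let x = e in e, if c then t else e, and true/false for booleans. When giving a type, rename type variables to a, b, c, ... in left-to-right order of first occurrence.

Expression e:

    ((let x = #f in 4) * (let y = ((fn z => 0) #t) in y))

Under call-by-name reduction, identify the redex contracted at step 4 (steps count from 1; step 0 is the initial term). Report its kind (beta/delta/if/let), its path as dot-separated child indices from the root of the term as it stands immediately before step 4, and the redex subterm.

Trace:
step 0: ((let x = false in 4) * (let y = ((\z.0) true) in y))
step 1: [let@0] (4 * (let y = ((\z.0) true) in y))
step 2: [let@1] (4 * ((\z.0) true))
step 3: [beta@1] (4 * 0)
step 4: [delta@root] 0

Answer: delta at root : (4 * 0)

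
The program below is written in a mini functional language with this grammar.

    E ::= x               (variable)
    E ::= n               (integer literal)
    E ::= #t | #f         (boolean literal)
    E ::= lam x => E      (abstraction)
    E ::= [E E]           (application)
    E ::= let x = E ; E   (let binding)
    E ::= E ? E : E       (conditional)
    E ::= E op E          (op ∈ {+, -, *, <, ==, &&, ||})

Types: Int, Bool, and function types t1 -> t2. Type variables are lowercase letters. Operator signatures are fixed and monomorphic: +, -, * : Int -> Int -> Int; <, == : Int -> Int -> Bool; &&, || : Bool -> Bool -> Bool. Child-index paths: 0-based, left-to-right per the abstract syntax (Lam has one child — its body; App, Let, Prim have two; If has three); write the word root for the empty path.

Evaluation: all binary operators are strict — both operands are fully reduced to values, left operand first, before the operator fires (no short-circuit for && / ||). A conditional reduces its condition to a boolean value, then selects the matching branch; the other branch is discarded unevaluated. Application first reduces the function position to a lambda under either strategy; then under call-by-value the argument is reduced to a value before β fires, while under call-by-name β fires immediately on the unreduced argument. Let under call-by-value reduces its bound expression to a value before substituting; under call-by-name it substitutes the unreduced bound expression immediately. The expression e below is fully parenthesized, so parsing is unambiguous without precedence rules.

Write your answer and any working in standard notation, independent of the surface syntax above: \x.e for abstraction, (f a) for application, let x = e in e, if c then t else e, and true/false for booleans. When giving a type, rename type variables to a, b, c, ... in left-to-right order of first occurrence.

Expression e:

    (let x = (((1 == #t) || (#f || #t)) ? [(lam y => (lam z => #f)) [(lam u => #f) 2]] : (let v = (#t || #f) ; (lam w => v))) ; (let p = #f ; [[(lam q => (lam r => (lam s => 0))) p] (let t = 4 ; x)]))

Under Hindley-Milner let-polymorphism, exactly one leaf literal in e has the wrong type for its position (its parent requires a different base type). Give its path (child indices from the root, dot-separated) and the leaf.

Answer: 0.0.0.1 : true

Derivation:
  unify Int ~ Int
  unify Bool ~ Int
  FAIL: mismatch Bool ~ Int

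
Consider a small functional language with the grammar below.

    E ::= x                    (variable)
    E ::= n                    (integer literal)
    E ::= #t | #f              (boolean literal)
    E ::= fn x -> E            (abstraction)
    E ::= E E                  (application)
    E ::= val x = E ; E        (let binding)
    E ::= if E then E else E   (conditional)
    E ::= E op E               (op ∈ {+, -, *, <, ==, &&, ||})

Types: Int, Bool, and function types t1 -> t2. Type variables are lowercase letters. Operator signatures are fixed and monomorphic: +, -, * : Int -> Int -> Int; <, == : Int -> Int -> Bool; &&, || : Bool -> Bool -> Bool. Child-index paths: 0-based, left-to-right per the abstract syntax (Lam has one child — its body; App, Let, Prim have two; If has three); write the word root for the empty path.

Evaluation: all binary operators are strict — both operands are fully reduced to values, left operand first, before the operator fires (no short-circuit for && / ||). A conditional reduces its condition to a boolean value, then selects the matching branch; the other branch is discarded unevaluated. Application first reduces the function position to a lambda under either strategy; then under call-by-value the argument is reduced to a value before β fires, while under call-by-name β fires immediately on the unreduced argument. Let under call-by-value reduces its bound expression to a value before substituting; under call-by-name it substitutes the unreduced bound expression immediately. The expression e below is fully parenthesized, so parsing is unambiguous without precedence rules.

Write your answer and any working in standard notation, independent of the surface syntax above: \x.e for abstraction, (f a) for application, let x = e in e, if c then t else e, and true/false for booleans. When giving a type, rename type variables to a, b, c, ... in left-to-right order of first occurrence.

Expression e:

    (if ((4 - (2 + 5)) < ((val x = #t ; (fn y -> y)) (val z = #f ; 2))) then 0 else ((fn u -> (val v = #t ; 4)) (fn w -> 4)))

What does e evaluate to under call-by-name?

Answer: 0

Working:
step 0: (if ((4 - (2 + 5)) < ((let x = true in (\y.y)) (let z = false in 2))) then 0 else ((\u.(let v = true in 4)) (\w.4)))
step 1: [delta@0.0.1] (if ((4 - 7) < ((let x = true in (\y.y)) (let z = false in 2))) then 0 else ((\u.(let v = true in 4)) (\w.4)))
step 2: [delta@0.0] (if (-3 < ((let x = true in (\y.y)) (let z = false in 2))) then 0 else ((\u.(let v = true in 4)) (\w.4)))
step 3: [let@0.1.0] (if (-3 < ((\y.y) (let z = false in 2))) then 0 else ((\u.(let v = true in 4)) (\w.4)))
step 4: [beta@0.1] (if (-3 < (let z = false in 2)) then 0 else ((\u.(let v = true in 4)) (\w.4)))
step 5: [let@0.1] (if (-3 < 2) then 0 else ((\u.(let v = true in 4)) (\w.4)))
step 6: [delta@0] (if true then 0 else ((\u.(let v = true in 4)) (\w.4)))
step 7: [if@root] 0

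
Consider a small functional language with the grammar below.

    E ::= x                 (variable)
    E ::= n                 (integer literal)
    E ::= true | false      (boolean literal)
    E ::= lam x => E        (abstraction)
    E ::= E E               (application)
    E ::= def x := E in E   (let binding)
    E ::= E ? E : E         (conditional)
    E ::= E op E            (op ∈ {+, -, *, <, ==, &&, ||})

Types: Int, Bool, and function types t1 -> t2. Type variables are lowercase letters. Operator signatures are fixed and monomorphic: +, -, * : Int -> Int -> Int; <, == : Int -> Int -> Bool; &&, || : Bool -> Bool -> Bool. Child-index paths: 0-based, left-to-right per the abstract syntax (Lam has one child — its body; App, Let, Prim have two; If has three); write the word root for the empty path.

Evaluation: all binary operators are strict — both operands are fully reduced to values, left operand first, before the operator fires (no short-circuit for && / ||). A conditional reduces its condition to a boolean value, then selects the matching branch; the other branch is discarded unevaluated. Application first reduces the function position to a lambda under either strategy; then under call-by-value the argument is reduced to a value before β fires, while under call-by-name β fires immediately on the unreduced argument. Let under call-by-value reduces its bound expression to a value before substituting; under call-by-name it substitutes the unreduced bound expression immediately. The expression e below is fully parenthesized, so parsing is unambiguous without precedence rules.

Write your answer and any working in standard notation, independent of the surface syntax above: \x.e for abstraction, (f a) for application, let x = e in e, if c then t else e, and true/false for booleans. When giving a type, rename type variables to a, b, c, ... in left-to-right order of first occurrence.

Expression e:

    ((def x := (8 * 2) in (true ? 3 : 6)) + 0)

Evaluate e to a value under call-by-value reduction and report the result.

Trace:
step 0: ((let x = (8 * 2) in (if true then 3 else 6)) + 0)
step 1: [delta@0.0] ((let x = 16 in (if true then 3 else 6)) + 0)
step 2: [let@0] ((if true then 3 else 6) + 0)
step 3: [if@0] (3 + 0)
step 4: [delta@root] 3

Answer: 3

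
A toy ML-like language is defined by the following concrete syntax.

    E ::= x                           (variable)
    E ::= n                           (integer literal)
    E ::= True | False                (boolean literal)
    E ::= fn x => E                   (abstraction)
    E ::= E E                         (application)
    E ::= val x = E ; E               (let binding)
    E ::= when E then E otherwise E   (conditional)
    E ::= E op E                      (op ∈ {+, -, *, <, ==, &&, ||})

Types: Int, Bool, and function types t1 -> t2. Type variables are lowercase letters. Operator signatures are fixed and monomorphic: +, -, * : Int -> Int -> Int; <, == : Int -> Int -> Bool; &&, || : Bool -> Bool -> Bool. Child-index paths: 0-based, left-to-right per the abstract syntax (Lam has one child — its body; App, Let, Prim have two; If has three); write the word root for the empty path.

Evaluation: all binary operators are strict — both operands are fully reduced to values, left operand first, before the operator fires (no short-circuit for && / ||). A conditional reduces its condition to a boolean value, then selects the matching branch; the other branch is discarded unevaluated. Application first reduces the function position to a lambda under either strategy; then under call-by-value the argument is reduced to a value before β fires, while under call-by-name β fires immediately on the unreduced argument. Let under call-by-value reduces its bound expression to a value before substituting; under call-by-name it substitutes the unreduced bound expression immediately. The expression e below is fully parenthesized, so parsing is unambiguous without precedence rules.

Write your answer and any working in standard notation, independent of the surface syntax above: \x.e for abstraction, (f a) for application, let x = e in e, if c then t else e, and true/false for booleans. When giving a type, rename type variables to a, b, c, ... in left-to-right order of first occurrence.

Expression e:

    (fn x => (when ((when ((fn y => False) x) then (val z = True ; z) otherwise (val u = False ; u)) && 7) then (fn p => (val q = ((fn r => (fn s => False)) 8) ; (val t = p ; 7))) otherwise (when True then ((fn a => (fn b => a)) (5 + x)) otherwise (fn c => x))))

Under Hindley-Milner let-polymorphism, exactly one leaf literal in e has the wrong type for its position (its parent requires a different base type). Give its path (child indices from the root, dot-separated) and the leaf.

Answer: 0.0.1 : 7

Trace:
\y._ : b -> Bool
x : a
  unify b -> Bool ~ a -> c
  unify b ~ a
  unify Bool ~ c
_ _ : Bool
  unify Bool ~ Bool
let z : Bool
z : Bool
let u : Bool
u : Bool
  unify Bool ~ Bool
  unify Bool ~ Bool
  unify Int ~ Bool
  FAIL: mismatch Int ~ Bool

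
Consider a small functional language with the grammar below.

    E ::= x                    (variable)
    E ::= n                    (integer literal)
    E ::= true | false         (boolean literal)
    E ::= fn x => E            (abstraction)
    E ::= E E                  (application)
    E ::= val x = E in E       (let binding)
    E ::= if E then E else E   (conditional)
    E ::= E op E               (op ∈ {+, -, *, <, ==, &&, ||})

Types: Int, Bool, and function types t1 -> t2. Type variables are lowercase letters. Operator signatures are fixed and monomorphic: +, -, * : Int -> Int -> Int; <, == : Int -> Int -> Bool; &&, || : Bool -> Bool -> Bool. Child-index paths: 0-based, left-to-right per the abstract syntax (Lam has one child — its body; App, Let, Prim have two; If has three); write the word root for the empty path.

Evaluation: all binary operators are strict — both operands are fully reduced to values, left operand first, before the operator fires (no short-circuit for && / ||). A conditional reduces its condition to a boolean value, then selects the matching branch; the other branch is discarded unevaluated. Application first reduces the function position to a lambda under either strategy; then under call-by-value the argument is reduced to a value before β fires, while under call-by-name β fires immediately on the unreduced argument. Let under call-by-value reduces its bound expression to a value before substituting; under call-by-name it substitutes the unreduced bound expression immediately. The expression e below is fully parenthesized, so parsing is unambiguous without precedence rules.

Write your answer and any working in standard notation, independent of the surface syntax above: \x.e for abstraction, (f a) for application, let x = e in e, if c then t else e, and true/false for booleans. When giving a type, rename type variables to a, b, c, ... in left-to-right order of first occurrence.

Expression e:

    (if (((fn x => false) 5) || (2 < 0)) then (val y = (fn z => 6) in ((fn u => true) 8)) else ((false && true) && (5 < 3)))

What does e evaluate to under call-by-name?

Answer: false

Derivation:
step 0: (if (((\x.false) 5) || (2 < 0)) then (let y = (\z.6) in ((\u.true) 8)) else ((false && true) && (5 < 3)))
step 1: [beta@0.0] (if (false || (2 < 0)) then (let y = (\z.6) in ((\u.true) 8)) else ((false && true) && (5 < 3)))
step 2: [delta@0.1] (if (false || false) then (let y = (\z.6) in ((\u.true) 8)) else ((false && true) && (5 < 3)))
step 3: [delta@0] (if false then (let y = (\z.6) in ((\u.true) 8)) else ((false && true) && (5 < 3)))
step 4: [if@root] ((false && true) && (5 < 3))
step 5: [delta@0] (false && (5 < 3))
step 6: [delta@1] (false && false)
step 7: [delta@root] false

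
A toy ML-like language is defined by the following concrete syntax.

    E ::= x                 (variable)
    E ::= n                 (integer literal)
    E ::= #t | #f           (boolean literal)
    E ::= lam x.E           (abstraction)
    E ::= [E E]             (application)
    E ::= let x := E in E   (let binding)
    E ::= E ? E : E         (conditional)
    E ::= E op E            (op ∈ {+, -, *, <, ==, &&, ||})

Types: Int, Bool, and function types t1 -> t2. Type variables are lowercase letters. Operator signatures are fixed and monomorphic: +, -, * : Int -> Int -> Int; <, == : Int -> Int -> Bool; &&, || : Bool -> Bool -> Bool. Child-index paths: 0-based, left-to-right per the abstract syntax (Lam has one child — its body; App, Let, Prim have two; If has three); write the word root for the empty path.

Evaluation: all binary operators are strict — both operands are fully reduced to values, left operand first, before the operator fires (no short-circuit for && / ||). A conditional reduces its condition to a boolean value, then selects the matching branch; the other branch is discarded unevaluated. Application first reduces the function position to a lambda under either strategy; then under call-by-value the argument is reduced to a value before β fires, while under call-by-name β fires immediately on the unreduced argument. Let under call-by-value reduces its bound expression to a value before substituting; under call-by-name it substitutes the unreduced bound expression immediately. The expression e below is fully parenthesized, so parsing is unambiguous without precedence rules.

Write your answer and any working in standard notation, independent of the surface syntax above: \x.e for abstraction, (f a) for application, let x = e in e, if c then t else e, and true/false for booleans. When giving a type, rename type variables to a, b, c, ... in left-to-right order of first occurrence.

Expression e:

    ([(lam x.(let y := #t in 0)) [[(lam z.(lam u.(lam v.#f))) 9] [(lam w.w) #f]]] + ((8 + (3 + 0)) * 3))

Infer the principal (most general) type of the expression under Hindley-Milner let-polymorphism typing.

Answer: Int

Trace:
let y : Bool
\x._ : a -> Int
\v._ : d -> Bool
\u._ : c -> d -> Bool
\z._ : b -> c -> d -> Bool
  unify b -> c -> d -> Bool ~ Int -> e
  unify b ~ Int
  unify c -> d -> Bool ~ e
_ _ : c -> d -> Bool
w : f
\w._ : f -> f
  unify f -> f ~ Bool -> g
  unify f ~ Bool
  unify Bool ~ g
_ _ : Bool
  unify c -> d -> Bool ~ Bool -> h
  unify c ~ Bool
  unify d -> Bool ~ h
_ _ : d -> Bool
  unify a -> Int ~ (d -> Bool) -> i
  unify a ~ d -> Bool
  unify Int ~ i
_ _ : Int
  unify Int ~ Int
  unify Int ~ Int
  unify Int ~ Int
  unify Int ~ Int
  unify Int ~ Int
  unify Int ~ Int
  unify Int ~ Int
  unify Int ~ Int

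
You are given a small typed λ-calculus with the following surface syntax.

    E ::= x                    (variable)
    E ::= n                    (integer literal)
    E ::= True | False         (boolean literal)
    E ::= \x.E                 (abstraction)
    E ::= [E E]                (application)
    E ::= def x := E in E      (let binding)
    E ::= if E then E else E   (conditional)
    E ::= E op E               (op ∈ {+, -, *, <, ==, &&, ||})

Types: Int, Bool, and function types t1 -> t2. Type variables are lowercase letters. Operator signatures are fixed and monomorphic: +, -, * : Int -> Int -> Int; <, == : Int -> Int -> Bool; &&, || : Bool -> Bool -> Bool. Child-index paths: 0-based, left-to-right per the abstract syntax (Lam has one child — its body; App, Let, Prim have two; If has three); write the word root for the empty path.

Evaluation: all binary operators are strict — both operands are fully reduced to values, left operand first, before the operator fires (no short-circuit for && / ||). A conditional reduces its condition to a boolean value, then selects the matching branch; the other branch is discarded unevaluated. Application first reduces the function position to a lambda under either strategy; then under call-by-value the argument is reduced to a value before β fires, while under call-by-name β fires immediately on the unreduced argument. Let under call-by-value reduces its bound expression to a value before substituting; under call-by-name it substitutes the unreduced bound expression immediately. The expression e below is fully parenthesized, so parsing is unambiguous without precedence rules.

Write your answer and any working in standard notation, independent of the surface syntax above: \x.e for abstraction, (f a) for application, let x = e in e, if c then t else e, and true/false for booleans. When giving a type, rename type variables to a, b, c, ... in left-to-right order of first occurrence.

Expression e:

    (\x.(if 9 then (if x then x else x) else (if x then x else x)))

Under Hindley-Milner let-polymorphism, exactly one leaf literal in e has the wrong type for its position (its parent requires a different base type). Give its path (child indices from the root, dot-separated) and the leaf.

Derivation:
  unify Int ~ Bool
  FAIL: mismatch Int ~ Bool

Answer: 0.0 : 9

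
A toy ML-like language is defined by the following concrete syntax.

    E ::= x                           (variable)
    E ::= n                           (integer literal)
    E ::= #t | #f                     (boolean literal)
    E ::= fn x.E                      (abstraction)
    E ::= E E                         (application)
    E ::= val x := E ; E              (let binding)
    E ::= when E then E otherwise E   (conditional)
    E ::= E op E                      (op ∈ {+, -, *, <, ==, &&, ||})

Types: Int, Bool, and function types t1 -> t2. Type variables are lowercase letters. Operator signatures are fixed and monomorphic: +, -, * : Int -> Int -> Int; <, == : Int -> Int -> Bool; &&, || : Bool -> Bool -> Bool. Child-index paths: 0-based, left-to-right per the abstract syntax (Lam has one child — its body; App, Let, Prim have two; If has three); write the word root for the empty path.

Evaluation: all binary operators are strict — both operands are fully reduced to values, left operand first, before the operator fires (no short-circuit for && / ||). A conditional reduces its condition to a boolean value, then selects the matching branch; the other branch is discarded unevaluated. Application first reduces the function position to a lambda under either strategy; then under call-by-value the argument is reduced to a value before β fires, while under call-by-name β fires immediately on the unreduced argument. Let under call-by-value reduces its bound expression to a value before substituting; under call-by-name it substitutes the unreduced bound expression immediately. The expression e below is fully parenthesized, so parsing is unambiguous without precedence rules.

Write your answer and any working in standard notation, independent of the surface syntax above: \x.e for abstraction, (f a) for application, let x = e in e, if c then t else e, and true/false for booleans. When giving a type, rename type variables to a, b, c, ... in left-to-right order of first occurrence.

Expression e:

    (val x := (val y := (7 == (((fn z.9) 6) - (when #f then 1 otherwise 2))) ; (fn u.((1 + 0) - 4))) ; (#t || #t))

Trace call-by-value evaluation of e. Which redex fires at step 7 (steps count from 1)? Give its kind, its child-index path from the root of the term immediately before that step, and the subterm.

Trace:
step 0: (let x = (let y = (7 == (((\z.9) 6) - (if false then 1 else 2))) in (\u.((1 + 0) - 4))) in (true || true))
step 1: [beta@0.0.1.0] (let x = (let y = (7 == (9 - (if false then 1 else 2))) in (\u.((1 + 0) - 4))) in (true || true))
step 2: [if@0.0.1.1] (let x = (let y = (7 == (9 - 2)) in (\u.((1 + 0) - 4))) in (true || true))
step 3: [delta@0.0.1] (let x = (let y = (7 == 7) in (\u.((1 + 0) - 4))) in (true || true))
step 4: [delta@0.0] (let x = (let y = true in (\u.((1 + 0) - 4))) in (true || true))
step 5: [let@0] (let x = (\u.((1 + 0) - 4)) in (true || true))
step 6: [let@root] (true || true)
step 7: [delta@root] true

Answer: delta at root : (true || true)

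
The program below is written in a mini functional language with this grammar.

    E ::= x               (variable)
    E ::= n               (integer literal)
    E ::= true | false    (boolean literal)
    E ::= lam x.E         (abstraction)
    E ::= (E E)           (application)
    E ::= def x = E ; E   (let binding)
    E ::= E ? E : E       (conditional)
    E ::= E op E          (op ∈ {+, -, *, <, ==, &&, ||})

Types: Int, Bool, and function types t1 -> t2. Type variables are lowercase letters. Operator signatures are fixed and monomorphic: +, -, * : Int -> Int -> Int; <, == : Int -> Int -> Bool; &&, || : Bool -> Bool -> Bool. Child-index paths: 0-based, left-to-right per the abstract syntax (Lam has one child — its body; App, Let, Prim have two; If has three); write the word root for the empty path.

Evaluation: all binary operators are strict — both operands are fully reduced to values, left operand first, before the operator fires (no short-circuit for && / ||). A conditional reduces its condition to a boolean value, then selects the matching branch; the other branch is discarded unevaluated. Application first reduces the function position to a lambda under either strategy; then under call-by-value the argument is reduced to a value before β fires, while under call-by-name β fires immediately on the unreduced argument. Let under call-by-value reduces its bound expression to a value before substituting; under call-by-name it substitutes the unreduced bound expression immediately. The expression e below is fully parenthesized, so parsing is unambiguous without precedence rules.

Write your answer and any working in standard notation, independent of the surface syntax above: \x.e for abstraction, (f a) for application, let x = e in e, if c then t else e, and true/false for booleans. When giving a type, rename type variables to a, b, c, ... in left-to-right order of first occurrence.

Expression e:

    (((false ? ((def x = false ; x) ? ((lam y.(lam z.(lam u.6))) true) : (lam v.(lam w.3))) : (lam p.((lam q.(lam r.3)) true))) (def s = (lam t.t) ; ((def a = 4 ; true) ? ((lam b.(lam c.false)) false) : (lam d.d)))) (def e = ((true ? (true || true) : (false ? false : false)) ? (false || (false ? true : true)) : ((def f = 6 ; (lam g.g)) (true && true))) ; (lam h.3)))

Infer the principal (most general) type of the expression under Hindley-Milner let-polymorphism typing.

Answer: Int

Derivation:
  unify Bool ~ Bool
let x : Bool
x : Bool
  unify Bool ~ Bool
\u._ : c -> Int
\z._ : b -> c -> Int
\y._ : a -> b -> c -> Int
  unify a -> b -> c -> Int ~ Bool -> d
  unify a ~ Bool
  unify b -> c -> Int ~ d
_ _ : b -> c -> Int
\w._ : f -> Int
\v._ : e -> f -> Int
  unify b -> c -> Int ~ e -> f -> Int
  unify b ~ e
  unify c -> Int ~ f -> Int
  unify c ~ f
  unify Int ~ Int
\r._ : i -> Int
\q._ : h -> i -> Int
  unify h -> i -> Int ~ Bool -> j
  unify h ~ Bool
  unify i -> Int ~ j
_ _ : i -> Int
\p._ : g -> i -> Int
  unify e -> f -> Int ~ g -> i -> Int
  unify e ~ g
  unify f -> Int ~ i -> Int
  unify f ~ i
  unify Int ~ Int
t : k
\t._ : k -> k
let s : forall. k -> k
let a : Int
  unify Bool ~ Bool
\c._ : m -> Bool
\b._ : l -> m -> Bool
  unify l -> m -> Bool ~ Bool -> n
  unify l ~ Bool
  unify m -> Bool ~ n
_ _ : m -> Bool
d : o
\d._ : o -> o
  unify m -> Bool ~ o -> o
  unify m ~ o
  unify Bool ~ o
  unify g -> i -> Int ~ (Bool -> Bool) -> p
  unify g ~ Bool -> Bool
  unify i -> Int ~ p
_ _ : i -> Int
  unify Bool ~ Bool
  unify Bool ~ Bool
  unify Bool ~ Bool
  unify Bool ~ Bool
  unify Bool ~ Bool
  unify Bool ~ Bool
  unify Bool ~ Bool
  unify Bool ~ Bool
  unify Bool ~ Bool
  unify Bool ~ Bool
  unify Bool ~ Bool
let f : Int
g : q
\g._ : q -> q
  unify Bool ~ Bool
  unify Bool ~ Bool
  unify q -> q ~ Bool -> r
  unify q ~ Bool
  unify Bool ~ r
_ _ : Bool
  unify Bool ~ Bool
let e : Bool
\h._ : s -> Int
  unify i -> Int ~ (s -> Int) -> t
  unify i ~ s -> Int
  unify Int ~ t
_ _ : Int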